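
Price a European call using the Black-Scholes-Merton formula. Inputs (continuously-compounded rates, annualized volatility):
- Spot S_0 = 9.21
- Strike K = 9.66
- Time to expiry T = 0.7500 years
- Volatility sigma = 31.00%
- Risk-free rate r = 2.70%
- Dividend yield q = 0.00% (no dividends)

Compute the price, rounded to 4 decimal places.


d1 = (ln(S/K) + (r - q + 0.5*sigma^2) * T) / (sigma * sqrt(T)) = 0.03197292
d2 = d1 - sigma * sqrt(T) = -0.23649495
exp(-rT) = 0.97995365; exp(-qT) = 1.00000000
C = S_0 * exp(-qT) * N(d1) - K * exp(-rT) * N(d2)
N(d1) = 0.51275318; N(d2) = 0.40652431
C = 9.2100 * 1.00000000 * 0.51275318 - 9.6600 * 0.97995365 * 0.40652431 = 0.8742

Answer: Price = 0.8742


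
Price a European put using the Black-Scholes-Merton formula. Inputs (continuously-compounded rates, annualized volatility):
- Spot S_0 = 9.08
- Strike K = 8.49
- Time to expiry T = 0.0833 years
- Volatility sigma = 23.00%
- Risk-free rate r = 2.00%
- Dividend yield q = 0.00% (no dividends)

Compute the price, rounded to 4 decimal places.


d1 = (ln(S/K) + (r - q + 0.5*sigma^2) * T) / (sigma * sqrt(T)) = 1.07038771
d2 = d1 - sigma * sqrt(T) = 1.00400571
exp(-rT) = 0.99833539; exp(-qT) = 1.00000000
P = K * exp(-rT) * N(-d2) - S_0 * exp(-qT) * N(-d1)
N(-d1) = 0.14222242; N(-d2) = 0.15768793
P = 8.4900 * 0.99833539 * 0.15768793 - 9.0800 * 1.00000000 * 0.14222242 = 0.0452

Answer: Price = 0.0452


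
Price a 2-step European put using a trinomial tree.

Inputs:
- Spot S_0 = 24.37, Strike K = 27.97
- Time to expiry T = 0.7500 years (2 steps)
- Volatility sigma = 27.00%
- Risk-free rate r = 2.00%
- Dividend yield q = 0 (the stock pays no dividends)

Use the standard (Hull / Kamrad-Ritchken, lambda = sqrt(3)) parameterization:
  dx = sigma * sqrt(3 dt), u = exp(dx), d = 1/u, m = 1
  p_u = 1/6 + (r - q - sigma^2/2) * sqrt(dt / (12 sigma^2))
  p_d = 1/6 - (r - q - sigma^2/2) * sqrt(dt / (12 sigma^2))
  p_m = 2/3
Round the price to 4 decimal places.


dt = T/N = 0.375000; dx = sigma*sqrt(3*dt) = 0.286378
u = exp(dx) = 1.331596; d = 1/u = 0.750979
p_u = 0.155896, p_m = 0.666667, p_d = 0.177437
Discount per step: exp(-r*dt) = 0.992528
Stock lattice S(k, j) with j the centered position index:
  k=0: S(0,+0) = 24.3700
  k=1: S(1,-1) = 18.3013; S(1,+0) = 24.3700; S(1,+1) = 32.4510
  k=2: S(2,-2) = 13.7439; S(2,-1) = 18.3013; S(2,+0) = 24.3700; S(2,+1) = 32.4510; S(2,+2) = 43.2116
Terminal payoffs V(N, j) = max(K - S_T, 0):
  V(2,-2) = 14.226082; V(2,-1) = 9.668654; V(2,+0) = 3.600000; V(2,+1) = 0.000000; V(2,+2) = 0.000000
Backward induction: V(k, j) = exp(-r*dt) * [p_u * V(k+1, j+1) + p_m * V(k+1, j) + p_d * V(k+1, j-1)]
  V(1,-1) = exp(-r*dt) * [p_u*3.600000 + p_m*9.668654 + p_d*14.226082] = 9.460012
  V(1,+0) = exp(-r*dt) * [p_u*0.000000 + p_m*3.600000 + p_d*9.668654] = 4.084825
  V(1,+1) = exp(-r*dt) * [p_u*0.000000 + p_m*0.000000 + p_d*3.600000] = 0.634000
  V(0,+0) = exp(-r*dt) * [p_u*0.634000 + p_m*4.084825 + p_d*9.460012] = 4.466982

Answer: Price = V(0,0) = 4.4670


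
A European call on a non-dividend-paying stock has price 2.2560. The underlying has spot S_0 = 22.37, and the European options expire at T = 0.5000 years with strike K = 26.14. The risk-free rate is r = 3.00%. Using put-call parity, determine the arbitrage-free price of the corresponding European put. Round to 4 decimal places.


Put-call parity: C - P = S_0 * exp(-qT) - K * exp(-rT).
S_0 * exp(-qT) = 22.3700 * 1.00000000 = 22.37000000
K * exp(-rT) = 26.1400 * 0.98511194 = 25.75082610
P = C - S*exp(-qT) + K*exp(-rT)
P = 2.2560 - 22.37000000 + 25.75082610 = 5.6368

Answer: Put price = 5.6368


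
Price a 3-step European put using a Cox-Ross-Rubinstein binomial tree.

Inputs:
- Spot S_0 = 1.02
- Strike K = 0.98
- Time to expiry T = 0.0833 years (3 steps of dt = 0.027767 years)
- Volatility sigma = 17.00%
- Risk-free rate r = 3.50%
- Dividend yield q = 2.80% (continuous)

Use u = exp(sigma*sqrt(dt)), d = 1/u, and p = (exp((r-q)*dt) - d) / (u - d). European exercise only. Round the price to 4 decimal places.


Answer: Price = V(0,0) = 0.0055

Derivation:
dt = T/N = 0.027767
u = exp(sigma*sqrt(dt)) = 1.028733; d = 1/u = 0.972070
p = (exp((r-q)*dt) - d) / (u - d) = 0.496349
Discount per step: exp(-r*dt) = 0.999029
Stock lattice S(k, i) with i counting down-moves:
  k=0: S(0,0) = 1.0200
  k=1: S(1,0) = 1.0493; S(1,1) = 0.9915
  k=2: S(2,0) = 1.0795; S(2,1) = 1.0200; S(2,2) = 0.9638
  k=3: S(3,0) = 1.1105; S(3,1) = 1.0493; S(3,2) = 0.9915; S(3,3) = 0.9369
Terminal payoffs V(N, i) = max(K - S_T, 0):
  V(3,0) = 0.000000; V(3,1) = 0.000000; V(3,2) = 0.000000; V(3,3) = 0.043102
Backward induction: V(k, i) = exp(-r*dt) * [p * V(k+1, i) + (1-p) * V(k+1, i+1)].
  V(2,0) = exp(-r*dt) * [p*0.000000 + (1-p)*0.000000] = 0.000000
  V(2,1) = exp(-r*dt) * [p*0.000000 + (1-p)*0.000000] = 0.000000
  V(2,2) = exp(-r*dt) * [p*0.000000 + (1-p)*0.043102] = 0.021687
  V(1,0) = exp(-r*dt) * [p*0.000000 + (1-p)*0.000000] = 0.000000
  V(1,1) = exp(-r*dt) * [p*0.000000 + (1-p)*0.021687] = 0.010912
  V(0,0) = exp(-r*dt) * [p*0.000000 + (1-p)*0.010912] = 0.005491


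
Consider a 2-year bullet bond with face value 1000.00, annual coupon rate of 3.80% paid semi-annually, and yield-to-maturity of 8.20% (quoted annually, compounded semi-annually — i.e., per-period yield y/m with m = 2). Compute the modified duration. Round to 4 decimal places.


Answer: Modified duration = 1.8656

Derivation:
Coupon per period c = face * coupon_rate / m = 19.000000
Periods per year m = 2; per-period yield y/m = 0.041000
Number of cashflows N = 4
Cashflows (t years, CF_t, discount factor 1/(1+y/m)^(m*t), PV):
  t = 0.5000: CF_t = 19.000000, DF = 0.960615, PV = 18.251681
  t = 1.0000: CF_t = 19.000000, DF = 0.922781, PV = 17.532835
  t = 1.5000: CF_t = 19.000000, DF = 0.886437, PV = 16.842301
  t = 2.0000: CF_t = 1019.000000, DF = 0.851524, PV = 867.703334
Price P = sum_t PV_t = 920.330150
First compute Macaulay numerator sum_t t * PV_t:
  t * PV_t at t = 0.5000: 9.125841
  t * PV_t at t = 1.0000: 17.532835
  t * PV_t at t = 1.5000: 25.263451
  t * PV_t at t = 2.0000: 1735.406667
Macaulay duration D = 1787.328793 / 920.330150 = 1.942052
Modified duration = D / (1 + y/m) = 1.942052 / (1 + 0.041000) = 1.865564


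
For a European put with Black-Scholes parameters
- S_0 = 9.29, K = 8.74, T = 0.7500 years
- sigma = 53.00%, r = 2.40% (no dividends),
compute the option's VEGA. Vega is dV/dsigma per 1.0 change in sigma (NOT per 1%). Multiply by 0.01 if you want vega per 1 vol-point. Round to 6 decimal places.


Answer: Vega = 2.960884

Derivation:
d1 = 0.4016742669; d2 = -0.0573191971
phi(d1) = 0.3680230741; exp(-qT) = 1.0000000000; exp(-rT) = 0.9821610324
Vega = S * exp(-qT) * phi(d1) * sqrt(T) = 9.2900 * 1.0000000000 * 0.3680230741 * 0.8660254038 = 2.960884


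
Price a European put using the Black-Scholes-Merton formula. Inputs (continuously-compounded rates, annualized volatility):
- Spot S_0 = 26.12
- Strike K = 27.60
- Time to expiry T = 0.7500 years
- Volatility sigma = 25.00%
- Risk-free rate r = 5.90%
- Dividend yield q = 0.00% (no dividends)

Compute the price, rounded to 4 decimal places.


d1 = (ln(S/K) + (r - q + 0.5*sigma^2) * T) / (sigma * sqrt(T)) = 0.05807235
d2 = d1 - sigma * sqrt(T) = -0.15843401
exp(-rT) = 0.95671475; exp(-qT) = 1.00000000
P = K * exp(-rT) * N(-d2) - S_0 * exp(-qT) * N(-d1)
N(-d1) = 0.47684550; N(-d2) = 0.56294259
P = 27.6000 * 0.95671475 * 0.56294259 - 26.1200 * 1.00000000 * 0.47684550 = 2.4095

Answer: Price = 2.4095


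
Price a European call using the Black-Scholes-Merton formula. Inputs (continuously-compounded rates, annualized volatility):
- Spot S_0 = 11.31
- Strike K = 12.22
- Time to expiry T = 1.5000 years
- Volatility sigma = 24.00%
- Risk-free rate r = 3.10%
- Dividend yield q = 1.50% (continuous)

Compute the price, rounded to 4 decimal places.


Answer: Price = 1.0460

Derivation:
d1 = (ln(S/K) + (r - q + 0.5*sigma^2) * T) / (sigma * sqrt(T)) = -0.03465573
d2 = d1 - sigma * sqrt(T) = -0.32859450
exp(-rT) = 0.95456456; exp(-qT) = 0.97775124
C = S_0 * exp(-qT) * N(d1) - K * exp(-rT) * N(d2)
N(d1) = 0.48617713; N(d2) = 0.37123110
C = 11.3100 * 0.97775124 * 0.48617713 - 12.2200 * 0.95456456 * 0.37123110 = 1.0460


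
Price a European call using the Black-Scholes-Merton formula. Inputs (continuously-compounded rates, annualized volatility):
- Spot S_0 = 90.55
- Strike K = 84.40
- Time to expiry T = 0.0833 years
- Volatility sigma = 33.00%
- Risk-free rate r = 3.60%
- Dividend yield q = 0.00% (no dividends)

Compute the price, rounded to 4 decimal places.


Answer: Price = 7.4554

Derivation:
d1 = (ln(S/K) + (r - q + 0.5*sigma^2) * T) / (sigma * sqrt(T)) = 0.81757885
d2 = d1 - sigma * sqrt(T) = 0.72233511
exp(-rT) = 0.99700569; exp(-qT) = 1.00000000
C = S_0 * exp(-qT) * N(d1) - K * exp(-rT) * N(d2)
N(d1) = 0.79320115; N(d2) = 0.76495577
C = 90.5500 * 1.00000000 * 0.79320115 - 84.4000 * 0.99700569 * 0.76495577 = 7.4554


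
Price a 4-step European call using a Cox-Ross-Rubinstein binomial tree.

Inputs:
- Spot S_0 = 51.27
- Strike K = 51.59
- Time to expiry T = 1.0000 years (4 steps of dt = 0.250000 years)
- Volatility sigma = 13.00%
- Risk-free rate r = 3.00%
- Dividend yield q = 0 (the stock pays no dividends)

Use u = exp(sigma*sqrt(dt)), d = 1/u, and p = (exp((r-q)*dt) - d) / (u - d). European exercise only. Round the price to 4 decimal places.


dt = T/N = 0.250000
u = exp(sigma*sqrt(dt)) = 1.067159; d = 1/u = 0.937067
p = (exp((r-q)*dt) - d) / (u - d) = 0.541624
Discount per step: exp(-r*dt) = 0.992528
Stock lattice S(k, i) with i counting down-moves:
  k=0: S(0,0) = 51.2700
  k=1: S(1,0) = 54.7132; S(1,1) = 48.0434
  k=2: S(2,0) = 58.3877; S(2,1) = 51.2700; S(2,2) = 45.0200
  k=3: S(3,0) = 62.3090; S(3,1) = 54.7132; S(3,2) = 48.0434; S(3,3) = 42.1867
  k=4: S(4,0) = 66.4936; S(4,1) = 58.3877; S(4,2) = 51.2700; S(4,3) = 45.0200; S(4,4) = 39.5318
Terminal payoffs V(N, i) = max(S_T - K, 0):
  V(4,0) = 14.903606; V(4,1) = 6.797731; V(4,2) = 0.000000; V(4,3) = 0.000000; V(4,4) = 0.000000
Backward induction: V(k, i) = exp(-r*dt) * [p * V(k+1, i) + (1-p) * V(k+1, i+1)].
  V(3,0) = exp(-r*dt) * [p*14.903606 + (1-p)*6.797731] = 11.104472
  V(3,1) = exp(-r*dt) * [p*6.797731 + (1-p)*0.000000] = 3.654305
  V(3,2) = exp(-r*dt) * [p*0.000000 + (1-p)*0.000000] = 0.000000
  V(3,3) = exp(-r*dt) * [p*0.000000 + (1-p)*0.000000] = 0.000000
  V(2,0) = exp(-r*dt) * [p*11.104472 + (1-p)*3.654305] = 7.632040
  V(2,1) = exp(-r*dt) * [p*3.654305 + (1-p)*0.000000] = 1.964471
  V(2,2) = exp(-r*dt) * [p*0.000000 + (1-p)*0.000000] = 0.000000
  V(1,0) = exp(-r*dt) * [p*7.632040 + (1-p)*1.964471] = 4.996548
  V(1,1) = exp(-r*dt) * [p*1.964471 + (1-p)*0.000000] = 1.056055
  V(0,0) = exp(-r*dt) * [p*4.996548 + (1-p)*1.056055] = 3.166483

Answer: Price = V(0,0) = 3.1665


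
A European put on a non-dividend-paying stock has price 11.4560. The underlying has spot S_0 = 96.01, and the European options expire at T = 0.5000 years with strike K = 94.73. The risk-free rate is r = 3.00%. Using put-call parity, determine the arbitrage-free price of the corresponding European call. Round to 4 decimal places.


Put-call parity: C - P = S_0 * exp(-qT) - K * exp(-rT).
S_0 * exp(-qT) = 96.0100 * 1.00000000 = 96.01000000
K * exp(-rT) = 94.7300 * 0.98511194 = 93.31965404
C = P + S*exp(-qT) - K*exp(-rT)
C = 11.4560 + 96.01000000 - 93.31965404 = 14.1463

Answer: Call price = 14.1463


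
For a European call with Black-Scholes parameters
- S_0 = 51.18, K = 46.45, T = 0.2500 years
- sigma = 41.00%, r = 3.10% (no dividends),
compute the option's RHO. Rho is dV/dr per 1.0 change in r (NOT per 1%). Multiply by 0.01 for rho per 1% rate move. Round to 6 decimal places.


Answer: Rho = 7.587662

Derivation:
d1 = 0.6133408072; d2 = 0.4083408072
phi(d1) = 0.3305385430; exp(-qT) = 1.0000000000; exp(-rT) = 0.9922799538
N(d2) = 0.6584882580
Rho = K*T*exp(-rT)*N(d2) = 46.4500 * 0.2500 * 0.9922799538 * 0.6584882580 = 7.587662


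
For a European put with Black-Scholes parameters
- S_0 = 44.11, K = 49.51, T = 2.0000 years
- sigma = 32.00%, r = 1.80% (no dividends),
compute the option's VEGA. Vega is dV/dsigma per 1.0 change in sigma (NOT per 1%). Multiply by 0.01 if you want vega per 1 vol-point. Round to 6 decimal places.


Answer: Vega = 24.854528

Derivation:
d1 = 0.0506285025; d2 = -0.4019198375
phi(d1) = 0.3984313144; exp(-qT) = 1.0000000000; exp(-rT) = 0.9646402935
Vega = S * exp(-qT) * phi(d1) * sqrt(T) = 44.1100 * 1.0000000000 * 0.3984313144 * 1.4142135624 = 24.854528


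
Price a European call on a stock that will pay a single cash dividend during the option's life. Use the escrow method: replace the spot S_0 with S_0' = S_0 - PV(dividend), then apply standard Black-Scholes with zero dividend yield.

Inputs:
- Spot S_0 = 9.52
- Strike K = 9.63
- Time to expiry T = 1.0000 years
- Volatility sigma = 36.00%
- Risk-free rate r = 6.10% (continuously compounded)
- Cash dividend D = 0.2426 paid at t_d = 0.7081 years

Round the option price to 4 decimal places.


PV(D) = D * exp(-r * t_d) = 0.2426 * 0.95772548 = 0.23234420
S_0' = S_0 - PV(D) = 9.5200 - 0.23234420 = 9.28765580
d1 = (ln(S_0'/K) + (r + sigma^2/2)*T) / (sigma*sqrt(T)) = 0.24889711
d2 = d1 - sigma*sqrt(T) = -0.11110289
exp(-rT) = 0.94082324
N(d1) = 0.59827981; N(d2) = 0.45576738
C = S_0' * N(d1) - K * exp(-rT) * N(d2) = 9.28765580 * 0.59827981 - 9.6300 * 0.94082324 * 0.45576738 = 1.4273

Answer: Price = 1.4273


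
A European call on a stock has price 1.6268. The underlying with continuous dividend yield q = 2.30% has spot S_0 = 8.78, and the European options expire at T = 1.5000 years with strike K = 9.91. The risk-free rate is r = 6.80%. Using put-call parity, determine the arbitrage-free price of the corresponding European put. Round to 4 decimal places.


Answer: Put price = 2.0936

Derivation:
Put-call parity: C - P = S_0 * exp(-qT) - K * exp(-rT).
S_0 * exp(-qT) = 8.7800 * 0.96608834 = 8.48225562
K * exp(-rT) = 9.9100 * 0.90302955 = 8.94902286
P = C - S*exp(-qT) + K*exp(-rT)
P = 1.6268 - 8.48225562 + 8.94902286 = 2.0936


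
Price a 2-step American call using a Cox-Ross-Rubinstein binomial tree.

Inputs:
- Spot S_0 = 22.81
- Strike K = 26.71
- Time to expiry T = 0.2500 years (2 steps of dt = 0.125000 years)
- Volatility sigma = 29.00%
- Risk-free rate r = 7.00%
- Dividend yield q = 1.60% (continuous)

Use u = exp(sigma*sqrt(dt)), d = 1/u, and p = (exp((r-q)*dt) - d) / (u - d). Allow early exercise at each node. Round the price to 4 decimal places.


dt = T/N = 0.125000
u = exp(sigma*sqrt(dt)) = 1.107971; d = 1/u = 0.902551
p = (exp((r-q)*dt) - d) / (u - d) = 0.507360
Discount per step: exp(-r*dt) = 0.991288
Stock lattice S(k, i) with i counting down-moves:
  k=0: S(0,0) = 22.8100
  k=1: S(1,0) = 25.2728; S(1,1) = 20.5872
  k=2: S(2,0) = 28.0016; S(2,1) = 22.8100; S(2,2) = 18.5810
Terminal payoffs V(N, i) = max(S_T - K, 0):
  V(2,0) = 1.291554; V(2,1) = 0.000000; V(2,2) = 0.000000
Backward induction: V(k, i) = exp(-r*dt) * [p * V(k+1, i) + (1-p) * V(k+1, i+1)]; then take max(V_cont, immediate exercise) for American.
  V(1,0) = exp(-r*dt) * [p*1.291554 + (1-p)*0.000000] = 0.649575; exercise = 0.000000; V(1,0) = max -> 0.649575
  V(1,1) = exp(-r*dt) * [p*0.000000 + (1-p)*0.000000] = 0.000000; exercise = 0.000000; V(1,1) = max -> 0.000000
  V(0,0) = exp(-r*dt) * [p*0.649575 + (1-p)*0.000000] = 0.326697; exercise = 0.000000; V(0,0) = max -> 0.326697

Answer: Price = V(0,0) = 0.3267


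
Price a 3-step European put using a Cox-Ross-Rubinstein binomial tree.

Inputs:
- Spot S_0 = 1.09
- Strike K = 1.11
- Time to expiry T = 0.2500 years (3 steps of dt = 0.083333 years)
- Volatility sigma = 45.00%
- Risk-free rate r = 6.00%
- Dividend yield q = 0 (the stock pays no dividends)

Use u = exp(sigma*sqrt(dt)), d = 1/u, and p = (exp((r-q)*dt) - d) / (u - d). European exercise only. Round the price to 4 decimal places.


Answer: Price = V(0,0) = 0.1074

Derivation:
dt = T/N = 0.083333
u = exp(sigma*sqrt(dt)) = 1.138719; d = 1/u = 0.878180
p = (exp((r-q)*dt) - d) / (u - d) = 0.486809
Discount per step: exp(-r*dt) = 0.995012
Stock lattice S(k, i) with i counting down-moves:
  k=0: S(0,0) = 1.0900
  k=1: S(1,0) = 1.2412; S(1,1) = 0.9572
  k=2: S(2,0) = 1.4134; S(2,1) = 1.0900; S(2,2) = 0.8406
  k=3: S(3,0) = 1.6094; S(3,1) = 1.2412; S(3,2) = 0.9572; S(3,3) = 0.7382
Terminal payoffs V(N, i) = max(K - S_T, 0):
  V(3,0) = 0.000000; V(3,1) = 0.000000; V(3,2) = 0.152784; V(3,3) = 0.371795
Backward induction: V(k, i) = exp(-r*dt) * [p * V(k+1, i) + (1-p) * V(k+1, i+1)].
  V(2,0) = exp(-r*dt) * [p*0.000000 + (1-p)*0.000000] = 0.000000
  V(2,1) = exp(-r*dt) * [p*0.000000 + (1-p)*0.152784] = 0.078016
  V(2,2) = exp(-r*dt) * [p*0.152784 + (1-p)*0.371795] = 0.263856
  V(1,0) = exp(-r*dt) * [p*0.000000 + (1-p)*0.078016] = 0.039838
  V(1,1) = exp(-r*dt) * [p*0.078016 + (1-p)*0.263856] = 0.172523
  V(0,0) = exp(-r*dt) * [p*0.039838 + (1-p)*0.172523] = 0.107392


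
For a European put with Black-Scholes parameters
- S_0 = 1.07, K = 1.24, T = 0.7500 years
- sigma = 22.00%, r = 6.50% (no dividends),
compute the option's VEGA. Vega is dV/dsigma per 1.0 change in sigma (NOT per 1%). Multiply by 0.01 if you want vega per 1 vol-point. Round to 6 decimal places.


d1 = -0.4227921910; d2 = -0.6133177798
phi(d1) = 0.3648331506; exp(-qT) = 1.0000000000; exp(-rT) = 0.9524192047
Vega = S * exp(-qT) * phi(d1) * sqrt(T) = 1.0700 * 1.0000000000 * 0.3648331506 * 0.8660254038 = 0.338072

Answer: Vega = 0.338072


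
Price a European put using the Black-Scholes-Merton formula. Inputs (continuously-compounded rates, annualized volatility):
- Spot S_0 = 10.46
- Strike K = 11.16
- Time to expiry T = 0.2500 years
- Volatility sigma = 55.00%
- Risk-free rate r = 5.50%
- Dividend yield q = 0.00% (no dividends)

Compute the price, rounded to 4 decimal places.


d1 = (ln(S/K) + (r - q + 0.5*sigma^2) * T) / (sigma * sqrt(T)) = -0.04805454
d2 = d1 - sigma * sqrt(T) = -0.32305454
exp(-rT) = 0.98634410; exp(-qT) = 1.00000000
P = K * exp(-rT) * N(-d2) - S_0 * exp(-qT) * N(-d1)
N(-d1) = 0.51916361; N(-d2) = 0.62667303
P = 11.1600 * 0.98634410 * 0.62667303 - 10.4600 * 1.00000000 * 0.51916361 = 1.4677

Answer: Price = 1.4677


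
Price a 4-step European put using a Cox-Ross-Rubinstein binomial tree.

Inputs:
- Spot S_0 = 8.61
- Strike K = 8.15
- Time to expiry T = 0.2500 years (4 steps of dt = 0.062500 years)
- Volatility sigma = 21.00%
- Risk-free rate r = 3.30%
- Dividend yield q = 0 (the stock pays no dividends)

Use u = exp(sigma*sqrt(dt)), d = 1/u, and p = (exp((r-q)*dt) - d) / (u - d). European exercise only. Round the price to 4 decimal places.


Answer: Price = V(0,0) = 0.1650

Derivation:
dt = T/N = 0.062500
u = exp(sigma*sqrt(dt)) = 1.053903; d = 1/u = 0.948854
p = (exp((r-q)*dt) - d) / (u - d) = 0.506532
Discount per step: exp(-r*dt) = 0.997940
Stock lattice S(k, i) with i counting down-moves:
  k=0: S(0,0) = 8.6100
  k=1: S(1,0) = 9.0741; S(1,1) = 8.1696
  k=2: S(2,0) = 9.5632; S(2,1) = 8.6100; S(2,2) = 7.7518
  k=3: S(3,0) = 10.0787; S(3,1) = 9.0741; S(3,2) = 8.1696; S(3,3) = 7.3553
  k=4: S(4,0) = 10.6220; S(4,1) = 9.5632; S(4,2) = 8.6100; S(4,3) = 7.7518; S(4,4) = 6.9791
Terminal payoffs V(N, i) = max(K - S_T, 0):
  V(4,0) = 0.000000; V(4,1) = 0.000000; V(4,2) = 0.000000; V(4,3) = 0.398206; V(4,4) = 1.170870
Backward induction: V(k, i) = exp(-r*dt) * [p * V(k+1, i) + (1-p) * V(k+1, i+1)].
  V(3,0) = exp(-r*dt) * [p*0.000000 + (1-p)*0.000000] = 0.000000
  V(3,1) = exp(-r*dt) * [p*0.000000 + (1-p)*0.000000] = 0.000000
  V(3,2) = exp(-r*dt) * [p*0.000000 + (1-p)*0.398206] = 0.196097
  V(3,3) = exp(-r*dt) * [p*0.398206 + (1-p)*1.170870] = 0.777885
  V(2,0) = exp(-r*dt) * [p*0.000000 + (1-p)*0.000000] = 0.000000
  V(2,1) = exp(-r*dt) * [p*0.000000 + (1-p)*0.196097] = 0.096568
  V(2,2) = exp(-r*dt) * [p*0.196097 + (1-p)*0.777885] = 0.482195
  V(1,0) = exp(-r*dt) * [p*0.000000 + (1-p)*0.096568] = 0.047555
  V(1,1) = exp(-r*dt) * [p*0.096568 + (1-p)*0.482195] = 0.286272
  V(0,0) = exp(-r*dt) * [p*0.047555 + (1-p)*0.286272] = 0.165013


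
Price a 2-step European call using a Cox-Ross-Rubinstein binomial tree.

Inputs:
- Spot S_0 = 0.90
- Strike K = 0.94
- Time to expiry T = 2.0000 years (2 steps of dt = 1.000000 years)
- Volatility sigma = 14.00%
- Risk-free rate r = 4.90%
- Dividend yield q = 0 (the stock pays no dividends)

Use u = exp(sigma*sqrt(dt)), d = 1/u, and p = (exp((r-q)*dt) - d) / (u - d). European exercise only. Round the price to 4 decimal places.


Answer: Price = V(0,0) = 0.0943

Derivation:
dt = T/N = 1.000000
u = exp(sigma*sqrt(dt)) = 1.150274; d = 1/u = 0.869358
p = (exp((r-q)*dt) - d) / (u - d) = 0.643831
Discount per step: exp(-r*dt) = 0.952181
Stock lattice S(k, i) with i counting down-moves:
  k=0: S(0,0) = 0.9000
  k=1: S(1,0) = 1.0352; S(1,1) = 0.7824
  k=2: S(2,0) = 1.1908; S(2,1) = 0.9000; S(2,2) = 0.6802
Terminal payoffs V(N, i) = max(S_T - K, 0):
  V(2,0) = 0.250817; V(2,1) = 0.000000; V(2,2) = 0.000000
Backward induction: V(k, i) = exp(-r*dt) * [p * V(k+1, i) + (1-p) * V(k+1, i+1)].
  V(1,0) = exp(-r*dt) * [p*0.250817 + (1-p)*0.000000] = 0.153762
  V(1,1) = exp(-r*dt) * [p*0.000000 + (1-p)*0.000000] = 0.000000
  V(0,0) = exp(-r*dt) * [p*0.153762 + (1-p)*0.000000] = 0.094263


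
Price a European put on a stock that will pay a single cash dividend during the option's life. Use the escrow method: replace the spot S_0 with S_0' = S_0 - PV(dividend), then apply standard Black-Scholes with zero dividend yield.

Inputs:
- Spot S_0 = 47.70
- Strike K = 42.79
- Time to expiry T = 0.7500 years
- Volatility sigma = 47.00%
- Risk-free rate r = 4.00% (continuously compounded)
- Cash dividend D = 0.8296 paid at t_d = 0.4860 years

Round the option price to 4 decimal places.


Answer: Price = 4.7586

Derivation:
PV(D) = D * exp(-r * t_d) = 0.8296 * 0.98074774 = 0.81362832
S_0' = S_0 - PV(D) = 47.7000 - 0.81362832 = 46.88637168
d1 = (ln(S_0'/K) + (r + sigma^2/2)*T) / (sigma*sqrt(T)) = 0.50182824
d2 = d1 - sigma*sqrt(T) = 0.09479630
exp(-rT) = 0.97044553
N(-d1) = 0.30789417; N(-d2) = 0.46223831
P = K * exp(-rT) * N(-d2) - S_0' * N(-d1) = 42.7900 * 0.97044553 * 0.46223831 - 46.88637168 * 0.30789417 = 4.7586


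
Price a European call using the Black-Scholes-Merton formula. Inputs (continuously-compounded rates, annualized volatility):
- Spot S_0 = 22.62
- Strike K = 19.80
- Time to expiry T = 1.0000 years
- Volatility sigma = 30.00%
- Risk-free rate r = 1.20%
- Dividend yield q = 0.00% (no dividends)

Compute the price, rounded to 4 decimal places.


d1 = (ln(S/K) + (r - q + 0.5*sigma^2) * T) / (sigma * sqrt(T)) = 0.63384178
d2 = d1 - sigma * sqrt(T) = 0.33384178
exp(-rT) = 0.98807171; exp(-qT) = 1.00000000
C = S_0 * exp(-qT) * N(d1) - K * exp(-rT) * N(d2)
N(d1) = 0.73690796; N(d2) = 0.63075052
C = 22.6200 * 1.00000000 * 0.73690796 - 19.8000 * 0.98807171 * 0.63075052 = 4.3290

Answer: Price = 4.3290


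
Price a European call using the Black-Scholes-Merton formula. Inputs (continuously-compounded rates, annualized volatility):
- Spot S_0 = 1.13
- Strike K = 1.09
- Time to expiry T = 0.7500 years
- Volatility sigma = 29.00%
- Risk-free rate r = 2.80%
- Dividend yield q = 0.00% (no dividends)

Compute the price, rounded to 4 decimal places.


Answer: Price = 0.1439

Derivation:
d1 = (ln(S/K) + (r - q + 0.5*sigma^2) * T) / (sigma * sqrt(T)) = 0.35269108
d2 = d1 - sigma * sqrt(T) = 0.10154371
exp(-rT) = 0.97921896; exp(-qT) = 1.00000000
C = S_0 * exp(-qT) * N(d1) - K * exp(-rT) * N(d2)
N(d1) = 0.63783998; N(d2) = 0.54044057
C = 1.1300 * 1.00000000 * 0.63783998 - 1.0900 * 0.97921896 * 0.54044057 = 0.1439


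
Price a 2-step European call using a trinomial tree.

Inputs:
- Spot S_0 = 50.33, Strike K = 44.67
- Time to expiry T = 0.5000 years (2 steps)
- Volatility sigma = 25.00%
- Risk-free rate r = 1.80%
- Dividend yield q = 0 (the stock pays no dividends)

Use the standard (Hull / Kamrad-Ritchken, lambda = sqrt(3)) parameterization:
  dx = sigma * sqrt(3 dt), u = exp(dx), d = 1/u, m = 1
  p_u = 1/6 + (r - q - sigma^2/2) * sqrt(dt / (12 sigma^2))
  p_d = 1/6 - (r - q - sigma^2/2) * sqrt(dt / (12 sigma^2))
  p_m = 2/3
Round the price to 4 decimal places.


dt = T/N = 0.250000; dx = sigma*sqrt(3*dt) = 0.216506
u = exp(dx) = 1.241731; d = 1/u = 0.805327
p_u = 0.159017, p_m = 0.666667, p_d = 0.174317
Discount per step: exp(-r*dt) = 0.995510
Stock lattice S(k, j) with j the centered position index:
  k=0: S(0,+0) = 50.3300
  k=1: S(1,-1) = 40.5321; S(1,+0) = 50.3300; S(1,+1) = 62.4963
  k=2: S(2,-2) = 32.6416; S(2,-1) = 40.5321; S(2,+0) = 50.3300; S(2,+1) = 62.4963; S(2,+2) = 77.6036
Terminal payoffs V(N, j) = max(S_T - K, 0):
  V(2,-2) = 0.000000; V(2,-1) = 0.000000; V(2,+0) = 5.660000; V(2,+1) = 17.826320; V(2,+2) = 32.933616
Backward induction: V(k, j) = exp(-r*dt) * [p_u * V(k+1, j+1) + p_m * V(k+1, j) + p_d * V(k+1, j-1)]
  V(1,-1) = exp(-r*dt) * [p_u*5.660000 + p_m*0.000000 + p_d*0.000000] = 0.895994
  V(1,+0) = exp(-r*dt) * [p_u*17.826320 + p_m*5.660000 + p_d*0.000000] = 6.578348
  V(1,+1) = exp(-r*dt) * [p_u*32.933616 + p_m*17.826320 + p_d*5.660000] = 18.026540
  V(0,+0) = exp(-r*dt) * [p_u*18.026540 + p_m*6.578348 + p_d*0.895994] = 7.375012

Answer: Price = V(0,0) = 7.3750


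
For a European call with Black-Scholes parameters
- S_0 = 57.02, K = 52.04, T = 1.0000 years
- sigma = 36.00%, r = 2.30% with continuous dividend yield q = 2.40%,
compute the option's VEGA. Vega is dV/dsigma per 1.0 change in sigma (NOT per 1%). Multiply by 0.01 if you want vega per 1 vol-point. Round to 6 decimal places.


d1 = 0.4310817496; d2 = 0.0710817496
phi(d1) = 0.3635442448; exp(-qT) = 0.9762857098; exp(-rT) = 0.9772624838
Vega = S * exp(-qT) * phi(d1) * sqrt(T) = 57.0200 * 0.9762857098 * 0.3635442448 * 1.0000000000 = 20.237712

Answer: Vega = 20.237712


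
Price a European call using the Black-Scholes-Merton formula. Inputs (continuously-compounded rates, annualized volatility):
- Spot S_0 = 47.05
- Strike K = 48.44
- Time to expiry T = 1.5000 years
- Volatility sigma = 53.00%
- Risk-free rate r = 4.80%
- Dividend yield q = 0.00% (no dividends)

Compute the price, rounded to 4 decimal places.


d1 = (ln(S/K) + (r - q + 0.5*sigma^2) * T) / (sigma * sqrt(T)) = 0.39062421
d2 = d1 - sigma * sqrt(T) = -0.25849057
exp(-rT) = 0.93053090; exp(-qT) = 1.00000000
C = S_0 * exp(-qT) * N(d1) - K * exp(-rT) * N(d2)
N(d1) = 0.65196249; N(d2) = 0.39801416
C = 47.0500 * 1.00000000 * 0.65196249 - 48.4400 * 0.93053090 * 0.39801416 = 12.7344

Answer: Price = 12.7344


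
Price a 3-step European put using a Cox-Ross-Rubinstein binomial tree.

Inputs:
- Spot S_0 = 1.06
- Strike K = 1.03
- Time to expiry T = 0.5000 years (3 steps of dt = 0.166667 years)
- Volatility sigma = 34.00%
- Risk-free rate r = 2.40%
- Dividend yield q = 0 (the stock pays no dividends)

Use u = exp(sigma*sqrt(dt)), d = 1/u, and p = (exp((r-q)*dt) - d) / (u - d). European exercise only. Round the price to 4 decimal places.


dt = T/N = 0.166667
u = exp(sigma*sqrt(dt)) = 1.148899; d = 1/u = 0.870398
p = (exp((r-q)*dt) - d) / (u - d) = 0.479746
Discount per step: exp(-r*dt) = 0.996008
Stock lattice S(k, i) with i counting down-moves:
  k=0: S(0,0) = 1.0600
  k=1: S(1,0) = 1.2178; S(1,1) = 0.9226
  k=2: S(2,0) = 1.3992; S(2,1) = 1.0600; S(2,2) = 0.8030
  k=3: S(3,0) = 1.6075; S(3,1) = 1.2178; S(3,2) = 0.9226; S(3,3) = 0.6990
Terminal payoffs V(N, i) = max(K - S_T, 0):
  V(3,0) = 0.000000; V(3,1) = 0.000000; V(3,2) = 0.107378; V(3,3) = 0.331028
Backward induction: V(k, i) = exp(-r*dt) * [p * V(k+1, i) + (1-p) * V(k+1, i+1)].
  V(2,0) = exp(-r*dt) * [p*0.000000 + (1-p)*0.000000] = 0.000000
  V(2,1) = exp(-r*dt) * [p*0.000000 + (1-p)*0.107378] = 0.055641
  V(2,2) = exp(-r*dt) * [p*0.107378 + (1-p)*0.331028] = 0.222840
  V(1,0) = exp(-r*dt) * [p*0.000000 + (1-p)*0.055641] = 0.028832
  V(1,1) = exp(-r*dt) * [p*0.055641 + (1-p)*0.222840] = 0.142057
  V(0,0) = exp(-r*dt) * [p*0.028832 + (1-p)*0.142057] = 0.087388

Answer: Price = V(0,0) = 0.0874


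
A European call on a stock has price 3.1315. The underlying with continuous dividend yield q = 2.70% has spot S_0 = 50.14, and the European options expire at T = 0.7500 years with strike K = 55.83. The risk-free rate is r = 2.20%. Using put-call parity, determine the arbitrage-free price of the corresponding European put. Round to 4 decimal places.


Put-call parity: C - P = S_0 * exp(-qT) - K * exp(-rT).
S_0 * exp(-qT) = 50.1400 * 0.97995365 = 49.13487622
K * exp(-rT) = 55.8300 * 0.98363538 = 54.91636323
P = C - S*exp(-qT) + K*exp(-rT)
P = 3.1315 - 49.13487622 + 54.91636323 = 8.9130

Answer: Put price = 8.9130


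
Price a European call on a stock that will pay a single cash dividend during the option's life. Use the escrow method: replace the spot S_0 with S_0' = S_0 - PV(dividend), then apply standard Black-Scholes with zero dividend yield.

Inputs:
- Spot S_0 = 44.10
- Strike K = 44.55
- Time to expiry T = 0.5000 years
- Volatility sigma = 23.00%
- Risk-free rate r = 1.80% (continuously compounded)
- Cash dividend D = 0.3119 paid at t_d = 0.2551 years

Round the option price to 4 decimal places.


Answer: Price = 2.6727

Derivation:
PV(D) = D * exp(-r * t_d) = 0.3119 * 0.99541873 = 0.31047110
S_0' = S_0 - PV(D) = 44.1000 - 0.31047110 = 43.78952890
d1 = (ln(S_0'/K) + (r + sigma^2/2)*T) / (sigma*sqrt(T)) = 0.03079031
d2 = d1 - sigma*sqrt(T) = -0.13184425
exp(-rT) = 0.99104038
N(d1) = 0.51228162; N(d2) = 0.44755374
C = S_0' * N(d1) - K * exp(-rT) * N(d2) = 43.78952890 * 0.51228162 - 44.5500 * 0.99104038 * 0.44755374 = 2.6727


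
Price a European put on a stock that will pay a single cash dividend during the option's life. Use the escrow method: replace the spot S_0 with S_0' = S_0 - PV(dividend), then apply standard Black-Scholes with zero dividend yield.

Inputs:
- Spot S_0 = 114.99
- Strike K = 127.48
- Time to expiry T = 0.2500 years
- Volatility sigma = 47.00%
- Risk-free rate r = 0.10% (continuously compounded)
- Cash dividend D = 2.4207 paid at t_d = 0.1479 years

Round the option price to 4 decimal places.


PV(D) = D * exp(-r * t_d) = 2.4207 * 0.99985211 = 2.42034200
S_0' = S_0 - PV(D) = 114.9900 - 2.42034200 = 112.56965800
d1 = (ln(S_0'/K) + (r + sigma^2/2)*T) / (sigma*sqrt(T)) = -0.41074373
d2 = d1 - sigma*sqrt(T) = -0.64574373
exp(-rT) = 0.99975003
N(-d1) = 0.65936977; N(-d2) = 0.74077733
P = K * exp(-rT) * N(-d2) - S_0' * N(-d1) = 127.4800 * 0.99975003 * 0.74077733 - 112.56965800 * 0.65936977 = 20.1857

Answer: Price = 20.1857


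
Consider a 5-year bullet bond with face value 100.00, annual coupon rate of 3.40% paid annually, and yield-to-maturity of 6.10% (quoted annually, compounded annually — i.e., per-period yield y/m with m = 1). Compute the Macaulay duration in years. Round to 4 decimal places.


Coupon per period c = face * coupon_rate / m = 3.400000
Periods per year m = 1; per-period yield y/m = 0.061000
Number of cashflows N = 5
Cashflows (t years, CF_t, discount factor 1/(1+y/m)^(m*t), PV):
  t = 1.0000: CF_t = 3.400000, DF = 0.942507, PV = 3.204524
  t = 2.0000: CF_t = 3.400000, DF = 0.888320, PV = 3.020287
  t = 3.0000: CF_t = 3.400000, DF = 0.837247, PV = 2.846641
  t = 4.0000: CF_t = 3.400000, DF = 0.789112, PV = 2.682980
  t = 5.0000: CF_t = 103.400000, DF = 0.743743, PV = 76.903060
Price P = sum_t PV_t = 88.657491
Macaulay numerator sum_t t * PV_t:
  t * PV_t at t = 1.0000: 3.204524
  t * PV_t at t = 2.0000: 6.040573
  t * PV_t at t = 3.0000: 8.539924
  t * PV_t at t = 4.0000: 10.731919
  t * PV_t at t = 5.0000: 384.515299
Macaulay duration D = (sum_t t * PV_t) / P = 413.032239 / 88.657491 = 4.658740

Answer: Macaulay duration = 4.6587 years


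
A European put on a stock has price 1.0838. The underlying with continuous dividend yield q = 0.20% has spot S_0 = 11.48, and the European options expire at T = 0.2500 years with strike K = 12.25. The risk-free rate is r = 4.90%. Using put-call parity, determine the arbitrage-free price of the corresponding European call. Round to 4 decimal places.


Answer: Call price = 0.4572

Derivation:
Put-call parity: C - P = S_0 * exp(-qT) - K * exp(-rT).
S_0 * exp(-qT) = 11.4800 * 0.99950012 = 11.47426143
K * exp(-rT) = 12.2500 * 0.98782473 = 12.10085289
C = P + S*exp(-qT) - K*exp(-rT)
C = 1.0838 + 11.47426143 - 12.10085289 = 0.4572


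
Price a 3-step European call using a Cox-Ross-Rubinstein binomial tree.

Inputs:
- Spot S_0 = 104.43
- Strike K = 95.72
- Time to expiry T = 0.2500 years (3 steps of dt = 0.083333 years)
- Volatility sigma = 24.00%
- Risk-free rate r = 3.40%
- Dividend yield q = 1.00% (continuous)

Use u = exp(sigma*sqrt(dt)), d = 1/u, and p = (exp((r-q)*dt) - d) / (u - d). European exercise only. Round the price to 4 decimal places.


dt = T/N = 0.083333
u = exp(sigma*sqrt(dt)) = 1.071738; d = 1/u = 0.933063
p = (exp((r-q)*dt) - d) / (u - d) = 0.497123
Discount per step: exp(-r*dt) = 0.997171
Stock lattice S(k, i) with i counting down-moves:
  k=0: S(0,0) = 104.4300
  k=1: S(1,0) = 111.9216; S(1,1) = 97.4398
  k=2: S(2,0) = 119.9507; S(2,1) = 104.4300; S(2,2) = 90.9175
  k=3: S(3,0) = 128.5558; S(3,1) = 111.9216; S(3,2) = 97.4398; S(3,3) = 84.8318
Terminal payoffs V(N, i) = max(S_T - K, 0):
  V(3,0) = 32.835805; V(3,1) = 16.201644; V(3,2) = 1.719820; V(3,3) = 0.000000
Backward induction: V(k, i) = exp(-r*dt) * [p * V(k+1, i) + (1-p) * V(k+1, i+1)].
  V(2,0) = exp(-r*dt) * [p*32.835805 + (1-p)*16.201644] = 24.401633
  V(2,1) = exp(-r*dt) * [p*16.201644 + (1-p)*1.719820] = 8.893834
  V(2,2) = exp(-r*dt) * [p*1.719820 + (1-p)*0.000000] = 0.852543
  V(1,0) = exp(-r*dt) * [p*24.401633 + (1-p)*8.893834] = 16.556143
  V(1,1) = exp(-r*dt) * [p*8.893834 + (1-p)*0.852543] = 4.836332
  V(0,0) = exp(-r*dt) * [p*16.556143 + (1-p)*4.836332] = 10.632353

Answer: Price = V(0,0) = 10.6324


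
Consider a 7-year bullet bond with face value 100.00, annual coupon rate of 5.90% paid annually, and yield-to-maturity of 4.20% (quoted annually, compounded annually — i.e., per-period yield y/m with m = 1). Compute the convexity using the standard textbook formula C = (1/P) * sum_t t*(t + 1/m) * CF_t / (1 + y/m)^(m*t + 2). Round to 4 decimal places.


Answer: Convexity = 41.7375

Derivation:
Coupon per period c = face * coupon_rate / m = 5.900000
Periods per year m = 1; per-period yield y/m = 0.042000
Number of cashflows N = 7
Cashflows (t years, CF_t, discount factor 1/(1+y/m)^(m*t), PV):
  t = 1.0000: CF_t = 5.900000, DF = 0.959693, PV = 5.662188
  t = 2.0000: CF_t = 5.900000, DF = 0.921010, PV = 5.433962
  t = 3.0000: CF_t = 5.900000, DF = 0.883887, PV = 5.214934
  t = 4.0000: CF_t = 5.900000, DF = 0.848260, PV = 5.004736
  t = 5.0000: CF_t = 5.900000, DF = 0.814069, PV = 4.803009
  t = 6.0000: CF_t = 5.900000, DF = 0.781257, PV = 4.609414
  t = 7.0000: CF_t = 105.900000, DF = 0.749766, PV = 79.400261
Price P = sum_t PV_t = 110.128503
Convexity numerator sum_t t*(t + 1/m) * CF_t / (1+y/m)^(m*t + 2):
  t = 1.0000: term = 10.429869
  t = 2.0000: term = 30.028413
  t = 3.0000: term = 57.636110
  t = 4.0000: term = 92.188276
  t = 5.0000: term = 132.708651
  t = 6.0000: term = 178.303369
  t = 7.0000: term = 4095.194341
Convexity = (1/P) * sum = 4596.489030 / 110.128503 = 41.737506


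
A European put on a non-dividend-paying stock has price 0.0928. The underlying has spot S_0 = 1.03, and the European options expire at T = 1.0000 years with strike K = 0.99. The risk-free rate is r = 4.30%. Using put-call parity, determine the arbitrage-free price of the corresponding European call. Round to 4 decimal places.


Answer: Call price = 0.1745

Derivation:
Put-call parity: C - P = S_0 * exp(-qT) - K * exp(-rT).
S_0 * exp(-qT) = 1.0300 * 1.00000000 = 1.03000000
K * exp(-rT) = 0.9900 * 0.95791139 = 0.94833228
C = P + S*exp(-qT) - K*exp(-rT)
C = 0.0928 + 1.03000000 - 0.94833228 = 0.1745


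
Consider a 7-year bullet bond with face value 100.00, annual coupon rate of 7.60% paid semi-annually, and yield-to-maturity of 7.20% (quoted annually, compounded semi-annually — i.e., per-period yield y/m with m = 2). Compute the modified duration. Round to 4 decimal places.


Coupon per period c = face * coupon_rate / m = 3.800000
Periods per year m = 2; per-period yield y/m = 0.036000
Number of cashflows N = 14
Cashflows (t years, CF_t, discount factor 1/(1+y/m)^(m*t), PV):
  t = 0.5000: CF_t = 3.800000, DF = 0.965251, PV = 3.667954
  t = 1.0000: CF_t = 3.800000, DF = 0.931709, PV = 3.540496
  t = 1.5000: CF_t = 3.800000, DF = 0.899333, PV = 3.417467
  t = 2.0000: CF_t = 3.800000, DF = 0.868082, PV = 3.298713
  t = 2.5000: CF_t = 3.800000, DF = 0.837917, PV = 3.184086
  t = 3.0000: CF_t = 3.800000, DF = 0.808801, PV = 3.073442
  t = 3.5000: CF_t = 3.800000, DF = 0.780696, PV = 2.966643
  t = 4.0000: CF_t = 3.800000, DF = 0.753567, PV = 2.863555
  t = 4.5000: CF_t = 3.800000, DF = 0.727381, PV = 2.764049
  t = 5.0000: CF_t = 3.800000, DF = 0.702106, PV = 2.668001
  t = 5.5000: CF_t = 3.800000, DF = 0.677708, PV = 2.575291
  t = 6.0000: CF_t = 3.800000, DF = 0.654158, PV = 2.485802
  t = 6.5000: CF_t = 3.800000, DF = 0.631427, PV = 2.399423
  t = 7.0000: CF_t = 103.800000, DF = 0.609486, PV = 63.264602
Price P = sum_t PV_t = 102.169525
First compute Macaulay numerator sum_t t * PV_t:
  t * PV_t at t = 0.5000: 1.833977
  t * PV_t at t = 1.0000: 3.540496
  t * PV_t at t = 1.5000: 5.126201
  t * PV_t at t = 2.0000: 6.597427
  t * PV_t at t = 2.5000: 7.960216
  t * PV_t at t = 3.0000: 9.220327
  t * PV_t at t = 3.5000: 10.383251
  t * PV_t at t = 4.0000: 11.454221
  t * PV_t at t = 4.5000: 12.438222
  t * PV_t at t = 5.0000: 13.340007
  t * PV_t at t = 5.5000: 14.164100
  t * PV_t at t = 6.0000: 14.914812
  t * PV_t at t = 6.5000: 15.596248
  t * PV_t at t = 7.0000: 442.852212
Macaulay duration D = 569.421714 / 102.169525 = 5.573303
Modified duration = D / (1 + y/m) = 5.573303 / (1 + 0.036000) = 5.379636

Answer: Modified duration = 5.3796


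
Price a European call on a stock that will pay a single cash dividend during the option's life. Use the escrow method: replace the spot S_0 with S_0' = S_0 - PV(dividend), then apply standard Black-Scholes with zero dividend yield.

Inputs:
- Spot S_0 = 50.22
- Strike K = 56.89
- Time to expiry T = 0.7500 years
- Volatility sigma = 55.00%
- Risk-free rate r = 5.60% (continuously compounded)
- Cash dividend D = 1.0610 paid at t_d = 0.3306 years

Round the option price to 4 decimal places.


PV(D) = D * exp(-r * t_d) = 1.0610 * 0.98165672 = 1.04153778
S_0' = S_0 - PV(D) = 50.2200 - 1.04153778 = 49.17846222
d1 = (ln(S_0'/K) + (r + sigma^2/2)*T) / (sigma*sqrt(T)) = 0.02051943
d2 = d1 - sigma*sqrt(T) = -0.45579455
exp(-rT) = 0.95886978
N(d1) = 0.50818549; N(d2) = 0.32426886
C = S_0' * N(d1) - K * exp(-rT) * N(d2) = 49.17846222 * 0.50818549 - 56.8900 * 0.95886978 * 0.32426886 = 7.3029

Answer: Price = 7.3029


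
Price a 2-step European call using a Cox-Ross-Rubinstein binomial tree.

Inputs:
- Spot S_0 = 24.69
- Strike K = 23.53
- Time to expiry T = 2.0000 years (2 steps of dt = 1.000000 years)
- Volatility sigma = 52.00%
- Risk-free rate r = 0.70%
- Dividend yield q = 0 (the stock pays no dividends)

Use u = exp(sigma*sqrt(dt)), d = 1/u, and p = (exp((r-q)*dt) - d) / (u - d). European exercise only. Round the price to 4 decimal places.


Answer: Price = V(0,0) = 7.1108

Derivation:
dt = T/N = 1.000000
u = exp(sigma*sqrt(dt)) = 1.682028; d = 1/u = 0.594521
p = (exp((r-q)*dt) - d) / (u - d) = 0.379312
Discount per step: exp(-r*dt) = 0.993024
Stock lattice S(k, i) with i counting down-moves:
  k=0: S(0,0) = 24.6900
  k=1: S(1,0) = 41.5293; S(1,1) = 14.6787
  k=2: S(2,0) = 69.8534; S(2,1) = 24.6900; S(2,2) = 8.7268
Terminal payoffs V(N, i) = max(S_T - K, 0):
  V(2,0) = 46.323368; V(2,1) = 1.160000; V(2,2) = 0.000000
Backward induction: V(k, i) = exp(-r*dt) * [p * V(k+1, i) + (1-p) * V(k+1, i+1)].
  V(1,0) = exp(-r*dt) * [p*46.323368 + (1-p)*1.160000] = 18.163398
  V(1,1) = exp(-r*dt) * [p*1.160000 + (1-p)*0.000000] = 0.436932
  V(0,0) = exp(-r*dt) * [p*18.163398 + (1-p)*0.436932] = 7.110835


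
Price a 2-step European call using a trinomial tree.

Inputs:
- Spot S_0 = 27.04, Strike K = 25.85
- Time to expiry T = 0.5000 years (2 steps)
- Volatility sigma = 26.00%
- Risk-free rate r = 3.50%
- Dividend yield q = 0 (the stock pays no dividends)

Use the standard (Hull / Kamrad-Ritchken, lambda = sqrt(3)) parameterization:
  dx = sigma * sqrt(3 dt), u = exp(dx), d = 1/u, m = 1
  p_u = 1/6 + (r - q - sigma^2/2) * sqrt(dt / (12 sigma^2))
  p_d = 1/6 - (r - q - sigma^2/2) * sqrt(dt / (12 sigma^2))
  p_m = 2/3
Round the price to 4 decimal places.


Answer: Price = V(0,0) = 2.7986

Derivation:
dt = T/N = 0.250000; dx = sigma*sqrt(3*dt) = 0.225167
u = exp(dx) = 1.252531; d = 1/u = 0.798383
p_u = 0.167333, p_m = 0.666667, p_d = 0.166000
Discount per step: exp(-r*dt) = 0.991288
Stock lattice S(k, j) with j the centered position index:
  k=0: S(0,+0) = 27.0400
  k=1: S(1,-1) = 21.5883; S(1,+0) = 27.0400; S(1,+1) = 33.8684
  k=2: S(2,-2) = 17.2357; S(2,-1) = 21.5883; S(2,+0) = 27.0400; S(2,+1) = 33.8684; S(2,+2) = 42.4213
Terminal payoffs V(N, j) = max(S_T - K, 0):
  V(2,-2) = 0.000000; V(2,-1) = 0.000000; V(2,+0) = 1.190000; V(2,+1) = 8.018448; V(2,+2) = 16.571294
Backward induction: V(k, j) = exp(-r*dt) * [p_u * V(k+1, j+1) + p_m * V(k+1, j) + p_d * V(k+1, j-1)]
  V(1,-1) = exp(-r*dt) * [p_u*1.190000 + p_m*0.000000 + p_d*0.000000] = 0.197391
  V(1,+0) = exp(-r*dt) * [p_u*8.018448 + p_m*1.190000 + p_d*0.000000] = 2.116483
  V(1,+1) = exp(-r*dt) * [p_u*16.571294 + p_m*8.018448 + p_d*1.190000] = 8.243646
  V(0,+0) = exp(-r*dt) * [p_u*8.243646 + p_m*2.116483 + p_d*0.197391] = 2.798593
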